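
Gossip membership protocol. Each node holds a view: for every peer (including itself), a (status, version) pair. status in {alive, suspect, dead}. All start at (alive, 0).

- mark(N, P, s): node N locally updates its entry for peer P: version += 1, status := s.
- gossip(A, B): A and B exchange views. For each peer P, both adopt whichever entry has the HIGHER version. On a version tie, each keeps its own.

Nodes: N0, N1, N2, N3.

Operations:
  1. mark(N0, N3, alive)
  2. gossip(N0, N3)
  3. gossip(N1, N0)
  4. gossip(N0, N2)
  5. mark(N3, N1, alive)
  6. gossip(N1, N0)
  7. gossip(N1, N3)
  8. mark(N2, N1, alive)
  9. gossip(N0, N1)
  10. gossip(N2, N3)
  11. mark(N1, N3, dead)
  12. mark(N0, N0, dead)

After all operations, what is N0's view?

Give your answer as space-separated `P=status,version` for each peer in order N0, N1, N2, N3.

Answer: N0=dead,1 N1=alive,1 N2=alive,0 N3=alive,1

Derivation:
Op 1: N0 marks N3=alive -> (alive,v1)
Op 2: gossip N0<->N3 -> N0.N0=(alive,v0) N0.N1=(alive,v0) N0.N2=(alive,v0) N0.N3=(alive,v1) | N3.N0=(alive,v0) N3.N1=(alive,v0) N3.N2=(alive,v0) N3.N3=(alive,v1)
Op 3: gossip N1<->N0 -> N1.N0=(alive,v0) N1.N1=(alive,v0) N1.N2=(alive,v0) N1.N3=(alive,v1) | N0.N0=(alive,v0) N0.N1=(alive,v0) N0.N2=(alive,v0) N0.N3=(alive,v1)
Op 4: gossip N0<->N2 -> N0.N0=(alive,v0) N0.N1=(alive,v0) N0.N2=(alive,v0) N0.N3=(alive,v1) | N2.N0=(alive,v0) N2.N1=(alive,v0) N2.N2=(alive,v0) N2.N3=(alive,v1)
Op 5: N3 marks N1=alive -> (alive,v1)
Op 6: gossip N1<->N0 -> N1.N0=(alive,v0) N1.N1=(alive,v0) N1.N2=(alive,v0) N1.N3=(alive,v1) | N0.N0=(alive,v0) N0.N1=(alive,v0) N0.N2=(alive,v0) N0.N3=(alive,v1)
Op 7: gossip N1<->N3 -> N1.N0=(alive,v0) N1.N1=(alive,v1) N1.N2=(alive,v0) N1.N3=(alive,v1) | N3.N0=(alive,v0) N3.N1=(alive,v1) N3.N2=(alive,v0) N3.N3=(alive,v1)
Op 8: N2 marks N1=alive -> (alive,v1)
Op 9: gossip N0<->N1 -> N0.N0=(alive,v0) N0.N1=(alive,v1) N0.N2=(alive,v0) N0.N3=(alive,v1) | N1.N0=(alive,v0) N1.N1=(alive,v1) N1.N2=(alive,v0) N1.N3=(alive,v1)
Op 10: gossip N2<->N3 -> N2.N0=(alive,v0) N2.N1=(alive,v1) N2.N2=(alive,v0) N2.N3=(alive,v1) | N3.N0=(alive,v0) N3.N1=(alive,v1) N3.N2=(alive,v0) N3.N3=(alive,v1)
Op 11: N1 marks N3=dead -> (dead,v2)
Op 12: N0 marks N0=dead -> (dead,v1)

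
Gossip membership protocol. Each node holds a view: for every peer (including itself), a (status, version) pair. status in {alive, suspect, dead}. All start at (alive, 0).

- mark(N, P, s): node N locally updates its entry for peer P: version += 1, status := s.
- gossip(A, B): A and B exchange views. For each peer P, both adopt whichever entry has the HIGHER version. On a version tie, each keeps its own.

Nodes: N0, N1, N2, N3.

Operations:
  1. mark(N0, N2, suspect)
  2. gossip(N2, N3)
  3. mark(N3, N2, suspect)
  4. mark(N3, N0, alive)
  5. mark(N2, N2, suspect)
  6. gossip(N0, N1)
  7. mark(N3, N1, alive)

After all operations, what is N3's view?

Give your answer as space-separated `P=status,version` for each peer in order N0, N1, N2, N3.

Op 1: N0 marks N2=suspect -> (suspect,v1)
Op 2: gossip N2<->N3 -> N2.N0=(alive,v0) N2.N1=(alive,v0) N2.N2=(alive,v0) N2.N3=(alive,v0) | N3.N0=(alive,v0) N3.N1=(alive,v0) N3.N2=(alive,v0) N3.N3=(alive,v0)
Op 3: N3 marks N2=suspect -> (suspect,v1)
Op 4: N3 marks N0=alive -> (alive,v1)
Op 5: N2 marks N2=suspect -> (suspect,v1)
Op 6: gossip N0<->N1 -> N0.N0=(alive,v0) N0.N1=(alive,v0) N0.N2=(suspect,v1) N0.N3=(alive,v0) | N1.N0=(alive,v0) N1.N1=(alive,v0) N1.N2=(suspect,v1) N1.N3=(alive,v0)
Op 7: N3 marks N1=alive -> (alive,v1)

Answer: N0=alive,1 N1=alive,1 N2=suspect,1 N3=alive,0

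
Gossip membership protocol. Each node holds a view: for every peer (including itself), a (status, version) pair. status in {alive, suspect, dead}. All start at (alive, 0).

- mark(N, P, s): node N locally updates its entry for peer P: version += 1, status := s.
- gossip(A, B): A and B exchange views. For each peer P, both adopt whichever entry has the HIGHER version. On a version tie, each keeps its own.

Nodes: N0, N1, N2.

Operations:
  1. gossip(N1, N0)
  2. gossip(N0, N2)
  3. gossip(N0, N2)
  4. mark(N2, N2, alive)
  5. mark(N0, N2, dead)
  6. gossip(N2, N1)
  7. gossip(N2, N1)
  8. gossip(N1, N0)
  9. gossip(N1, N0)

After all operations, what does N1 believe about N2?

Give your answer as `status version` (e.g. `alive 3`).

Answer: alive 1

Derivation:
Op 1: gossip N1<->N0 -> N1.N0=(alive,v0) N1.N1=(alive,v0) N1.N2=(alive,v0) | N0.N0=(alive,v0) N0.N1=(alive,v0) N0.N2=(alive,v0)
Op 2: gossip N0<->N2 -> N0.N0=(alive,v0) N0.N1=(alive,v0) N0.N2=(alive,v0) | N2.N0=(alive,v0) N2.N1=(alive,v0) N2.N2=(alive,v0)
Op 3: gossip N0<->N2 -> N0.N0=(alive,v0) N0.N1=(alive,v0) N0.N2=(alive,v0) | N2.N0=(alive,v0) N2.N1=(alive,v0) N2.N2=(alive,v0)
Op 4: N2 marks N2=alive -> (alive,v1)
Op 5: N0 marks N2=dead -> (dead,v1)
Op 6: gossip N2<->N1 -> N2.N0=(alive,v0) N2.N1=(alive,v0) N2.N2=(alive,v1) | N1.N0=(alive,v0) N1.N1=(alive,v0) N1.N2=(alive,v1)
Op 7: gossip N2<->N1 -> N2.N0=(alive,v0) N2.N1=(alive,v0) N2.N2=(alive,v1) | N1.N0=(alive,v0) N1.N1=(alive,v0) N1.N2=(alive,v1)
Op 8: gossip N1<->N0 -> N1.N0=(alive,v0) N1.N1=(alive,v0) N1.N2=(alive,v1) | N0.N0=(alive,v0) N0.N1=(alive,v0) N0.N2=(dead,v1)
Op 9: gossip N1<->N0 -> N1.N0=(alive,v0) N1.N1=(alive,v0) N1.N2=(alive,v1) | N0.N0=(alive,v0) N0.N1=(alive,v0) N0.N2=(dead,v1)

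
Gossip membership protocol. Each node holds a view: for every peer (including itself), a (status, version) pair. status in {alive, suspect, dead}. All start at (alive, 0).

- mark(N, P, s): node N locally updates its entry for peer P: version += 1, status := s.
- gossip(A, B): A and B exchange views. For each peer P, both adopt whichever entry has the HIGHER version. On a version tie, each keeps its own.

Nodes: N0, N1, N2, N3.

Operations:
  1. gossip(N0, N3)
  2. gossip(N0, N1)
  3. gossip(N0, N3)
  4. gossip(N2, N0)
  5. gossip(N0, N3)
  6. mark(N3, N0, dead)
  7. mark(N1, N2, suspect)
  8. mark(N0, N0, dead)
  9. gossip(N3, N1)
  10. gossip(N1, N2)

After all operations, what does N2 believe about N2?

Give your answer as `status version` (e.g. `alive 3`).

Op 1: gossip N0<->N3 -> N0.N0=(alive,v0) N0.N1=(alive,v0) N0.N2=(alive,v0) N0.N3=(alive,v0) | N3.N0=(alive,v0) N3.N1=(alive,v0) N3.N2=(alive,v0) N3.N3=(alive,v0)
Op 2: gossip N0<->N1 -> N0.N0=(alive,v0) N0.N1=(alive,v0) N0.N2=(alive,v0) N0.N3=(alive,v0) | N1.N0=(alive,v0) N1.N1=(alive,v0) N1.N2=(alive,v0) N1.N3=(alive,v0)
Op 3: gossip N0<->N3 -> N0.N0=(alive,v0) N0.N1=(alive,v0) N0.N2=(alive,v0) N0.N3=(alive,v0) | N3.N0=(alive,v0) N3.N1=(alive,v0) N3.N2=(alive,v0) N3.N3=(alive,v0)
Op 4: gossip N2<->N0 -> N2.N0=(alive,v0) N2.N1=(alive,v0) N2.N2=(alive,v0) N2.N3=(alive,v0) | N0.N0=(alive,v0) N0.N1=(alive,v0) N0.N2=(alive,v0) N0.N3=(alive,v0)
Op 5: gossip N0<->N3 -> N0.N0=(alive,v0) N0.N1=(alive,v0) N0.N2=(alive,v0) N0.N3=(alive,v0) | N3.N0=(alive,v0) N3.N1=(alive,v0) N3.N2=(alive,v0) N3.N3=(alive,v0)
Op 6: N3 marks N0=dead -> (dead,v1)
Op 7: N1 marks N2=suspect -> (suspect,v1)
Op 8: N0 marks N0=dead -> (dead,v1)
Op 9: gossip N3<->N1 -> N3.N0=(dead,v1) N3.N1=(alive,v0) N3.N2=(suspect,v1) N3.N3=(alive,v0) | N1.N0=(dead,v1) N1.N1=(alive,v0) N1.N2=(suspect,v1) N1.N3=(alive,v0)
Op 10: gossip N1<->N2 -> N1.N0=(dead,v1) N1.N1=(alive,v0) N1.N2=(suspect,v1) N1.N3=(alive,v0) | N2.N0=(dead,v1) N2.N1=(alive,v0) N2.N2=(suspect,v1) N2.N3=(alive,v0)

Answer: suspect 1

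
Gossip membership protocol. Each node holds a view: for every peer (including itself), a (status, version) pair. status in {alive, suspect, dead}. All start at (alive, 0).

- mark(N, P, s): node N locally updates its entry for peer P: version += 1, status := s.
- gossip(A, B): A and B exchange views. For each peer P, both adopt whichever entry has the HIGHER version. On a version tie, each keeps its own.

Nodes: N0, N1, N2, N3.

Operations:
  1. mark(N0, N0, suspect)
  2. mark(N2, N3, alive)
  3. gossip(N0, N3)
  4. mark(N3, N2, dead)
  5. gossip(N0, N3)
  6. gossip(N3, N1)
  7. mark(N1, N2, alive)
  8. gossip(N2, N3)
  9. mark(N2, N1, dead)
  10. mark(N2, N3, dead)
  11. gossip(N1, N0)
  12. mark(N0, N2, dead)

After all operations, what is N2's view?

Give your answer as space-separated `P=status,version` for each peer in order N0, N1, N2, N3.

Answer: N0=suspect,1 N1=dead,1 N2=dead,1 N3=dead,2

Derivation:
Op 1: N0 marks N0=suspect -> (suspect,v1)
Op 2: N2 marks N3=alive -> (alive,v1)
Op 3: gossip N0<->N3 -> N0.N0=(suspect,v1) N0.N1=(alive,v0) N0.N2=(alive,v0) N0.N3=(alive,v0) | N3.N0=(suspect,v1) N3.N1=(alive,v0) N3.N2=(alive,v0) N3.N3=(alive,v0)
Op 4: N3 marks N2=dead -> (dead,v1)
Op 5: gossip N0<->N3 -> N0.N0=(suspect,v1) N0.N1=(alive,v0) N0.N2=(dead,v1) N0.N3=(alive,v0) | N3.N0=(suspect,v1) N3.N1=(alive,v0) N3.N2=(dead,v1) N3.N3=(alive,v0)
Op 6: gossip N3<->N1 -> N3.N0=(suspect,v1) N3.N1=(alive,v0) N3.N2=(dead,v1) N3.N3=(alive,v0) | N1.N0=(suspect,v1) N1.N1=(alive,v0) N1.N2=(dead,v1) N1.N3=(alive,v0)
Op 7: N1 marks N2=alive -> (alive,v2)
Op 8: gossip N2<->N3 -> N2.N0=(suspect,v1) N2.N1=(alive,v0) N2.N2=(dead,v1) N2.N3=(alive,v1) | N3.N0=(suspect,v1) N3.N1=(alive,v0) N3.N2=(dead,v1) N3.N3=(alive,v1)
Op 9: N2 marks N1=dead -> (dead,v1)
Op 10: N2 marks N3=dead -> (dead,v2)
Op 11: gossip N1<->N0 -> N1.N0=(suspect,v1) N1.N1=(alive,v0) N1.N2=(alive,v2) N1.N3=(alive,v0) | N0.N0=(suspect,v1) N0.N1=(alive,v0) N0.N2=(alive,v2) N0.N3=(alive,v0)
Op 12: N0 marks N2=dead -> (dead,v3)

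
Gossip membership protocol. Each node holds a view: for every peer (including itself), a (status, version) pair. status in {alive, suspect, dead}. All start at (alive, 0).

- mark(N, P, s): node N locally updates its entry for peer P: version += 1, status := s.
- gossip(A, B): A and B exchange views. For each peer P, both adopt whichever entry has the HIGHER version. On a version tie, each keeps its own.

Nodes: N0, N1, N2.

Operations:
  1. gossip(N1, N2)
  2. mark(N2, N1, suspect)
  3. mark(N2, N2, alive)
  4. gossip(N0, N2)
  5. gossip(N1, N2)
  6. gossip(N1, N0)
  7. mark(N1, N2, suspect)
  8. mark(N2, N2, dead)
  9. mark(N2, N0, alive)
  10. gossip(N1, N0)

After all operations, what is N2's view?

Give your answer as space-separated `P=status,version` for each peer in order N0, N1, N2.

Op 1: gossip N1<->N2 -> N1.N0=(alive,v0) N1.N1=(alive,v0) N1.N2=(alive,v0) | N2.N0=(alive,v0) N2.N1=(alive,v0) N2.N2=(alive,v0)
Op 2: N2 marks N1=suspect -> (suspect,v1)
Op 3: N2 marks N2=alive -> (alive,v1)
Op 4: gossip N0<->N2 -> N0.N0=(alive,v0) N0.N1=(suspect,v1) N0.N2=(alive,v1) | N2.N0=(alive,v0) N2.N1=(suspect,v1) N2.N2=(alive,v1)
Op 5: gossip N1<->N2 -> N1.N0=(alive,v0) N1.N1=(suspect,v1) N1.N2=(alive,v1) | N2.N0=(alive,v0) N2.N1=(suspect,v1) N2.N2=(alive,v1)
Op 6: gossip N1<->N0 -> N1.N0=(alive,v0) N1.N1=(suspect,v1) N1.N2=(alive,v1) | N0.N0=(alive,v0) N0.N1=(suspect,v1) N0.N2=(alive,v1)
Op 7: N1 marks N2=suspect -> (suspect,v2)
Op 8: N2 marks N2=dead -> (dead,v2)
Op 9: N2 marks N0=alive -> (alive,v1)
Op 10: gossip N1<->N0 -> N1.N0=(alive,v0) N1.N1=(suspect,v1) N1.N2=(suspect,v2) | N0.N0=(alive,v0) N0.N1=(suspect,v1) N0.N2=(suspect,v2)

Answer: N0=alive,1 N1=suspect,1 N2=dead,2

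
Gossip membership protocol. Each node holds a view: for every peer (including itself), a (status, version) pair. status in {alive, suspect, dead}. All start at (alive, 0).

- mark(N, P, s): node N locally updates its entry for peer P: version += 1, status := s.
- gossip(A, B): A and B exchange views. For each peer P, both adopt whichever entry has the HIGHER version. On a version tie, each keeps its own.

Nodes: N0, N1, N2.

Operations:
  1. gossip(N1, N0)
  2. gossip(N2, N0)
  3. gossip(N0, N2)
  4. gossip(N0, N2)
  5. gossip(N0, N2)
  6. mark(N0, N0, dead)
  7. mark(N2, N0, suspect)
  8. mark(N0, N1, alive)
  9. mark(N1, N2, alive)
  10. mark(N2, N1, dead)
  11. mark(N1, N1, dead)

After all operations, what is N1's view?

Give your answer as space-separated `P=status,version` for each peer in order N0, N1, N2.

Op 1: gossip N1<->N0 -> N1.N0=(alive,v0) N1.N1=(alive,v0) N1.N2=(alive,v0) | N0.N0=(alive,v0) N0.N1=(alive,v0) N0.N2=(alive,v0)
Op 2: gossip N2<->N0 -> N2.N0=(alive,v0) N2.N1=(alive,v0) N2.N2=(alive,v0) | N0.N0=(alive,v0) N0.N1=(alive,v0) N0.N2=(alive,v0)
Op 3: gossip N0<->N2 -> N0.N0=(alive,v0) N0.N1=(alive,v0) N0.N2=(alive,v0) | N2.N0=(alive,v0) N2.N1=(alive,v0) N2.N2=(alive,v0)
Op 4: gossip N0<->N2 -> N0.N0=(alive,v0) N0.N1=(alive,v0) N0.N2=(alive,v0) | N2.N0=(alive,v0) N2.N1=(alive,v0) N2.N2=(alive,v0)
Op 5: gossip N0<->N2 -> N0.N0=(alive,v0) N0.N1=(alive,v0) N0.N2=(alive,v0) | N2.N0=(alive,v0) N2.N1=(alive,v0) N2.N2=(alive,v0)
Op 6: N0 marks N0=dead -> (dead,v1)
Op 7: N2 marks N0=suspect -> (suspect,v1)
Op 8: N0 marks N1=alive -> (alive,v1)
Op 9: N1 marks N2=alive -> (alive,v1)
Op 10: N2 marks N1=dead -> (dead,v1)
Op 11: N1 marks N1=dead -> (dead,v1)

Answer: N0=alive,0 N1=dead,1 N2=alive,1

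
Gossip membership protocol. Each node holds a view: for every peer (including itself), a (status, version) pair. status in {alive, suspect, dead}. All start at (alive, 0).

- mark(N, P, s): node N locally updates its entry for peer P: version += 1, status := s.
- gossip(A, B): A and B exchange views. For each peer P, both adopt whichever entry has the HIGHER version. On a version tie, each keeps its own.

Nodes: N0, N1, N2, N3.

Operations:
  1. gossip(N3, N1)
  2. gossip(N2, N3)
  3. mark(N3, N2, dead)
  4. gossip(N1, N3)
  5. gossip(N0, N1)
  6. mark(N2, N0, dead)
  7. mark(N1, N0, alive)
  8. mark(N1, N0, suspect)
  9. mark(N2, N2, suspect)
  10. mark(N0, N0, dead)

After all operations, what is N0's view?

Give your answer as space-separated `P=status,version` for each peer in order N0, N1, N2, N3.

Op 1: gossip N3<->N1 -> N3.N0=(alive,v0) N3.N1=(alive,v0) N3.N2=(alive,v0) N3.N3=(alive,v0) | N1.N0=(alive,v0) N1.N1=(alive,v0) N1.N2=(alive,v0) N1.N3=(alive,v0)
Op 2: gossip N2<->N3 -> N2.N0=(alive,v0) N2.N1=(alive,v0) N2.N2=(alive,v0) N2.N3=(alive,v0) | N3.N0=(alive,v0) N3.N1=(alive,v0) N3.N2=(alive,v0) N3.N3=(alive,v0)
Op 3: N3 marks N2=dead -> (dead,v1)
Op 4: gossip N1<->N3 -> N1.N0=(alive,v0) N1.N1=(alive,v0) N1.N2=(dead,v1) N1.N3=(alive,v0) | N3.N0=(alive,v0) N3.N1=(alive,v0) N3.N2=(dead,v1) N3.N3=(alive,v0)
Op 5: gossip N0<->N1 -> N0.N0=(alive,v0) N0.N1=(alive,v0) N0.N2=(dead,v1) N0.N3=(alive,v0) | N1.N0=(alive,v0) N1.N1=(alive,v0) N1.N2=(dead,v1) N1.N3=(alive,v0)
Op 6: N2 marks N0=dead -> (dead,v1)
Op 7: N1 marks N0=alive -> (alive,v1)
Op 8: N1 marks N0=suspect -> (suspect,v2)
Op 9: N2 marks N2=suspect -> (suspect,v1)
Op 10: N0 marks N0=dead -> (dead,v1)

Answer: N0=dead,1 N1=alive,0 N2=dead,1 N3=alive,0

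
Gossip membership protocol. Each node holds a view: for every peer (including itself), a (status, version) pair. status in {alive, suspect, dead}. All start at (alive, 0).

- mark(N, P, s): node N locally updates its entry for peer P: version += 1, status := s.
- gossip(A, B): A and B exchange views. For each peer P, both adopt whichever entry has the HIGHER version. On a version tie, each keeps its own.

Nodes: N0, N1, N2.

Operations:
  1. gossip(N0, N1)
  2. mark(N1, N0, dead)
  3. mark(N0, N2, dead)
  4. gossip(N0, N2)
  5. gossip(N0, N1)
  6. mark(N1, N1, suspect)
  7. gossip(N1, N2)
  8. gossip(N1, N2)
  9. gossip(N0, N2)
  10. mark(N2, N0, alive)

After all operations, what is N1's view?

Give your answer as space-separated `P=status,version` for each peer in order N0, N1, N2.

Answer: N0=dead,1 N1=suspect,1 N2=dead,1

Derivation:
Op 1: gossip N0<->N1 -> N0.N0=(alive,v0) N0.N1=(alive,v0) N0.N2=(alive,v0) | N1.N0=(alive,v0) N1.N1=(alive,v0) N1.N2=(alive,v0)
Op 2: N1 marks N0=dead -> (dead,v1)
Op 3: N0 marks N2=dead -> (dead,v1)
Op 4: gossip N0<->N2 -> N0.N0=(alive,v0) N0.N1=(alive,v0) N0.N2=(dead,v1) | N2.N0=(alive,v0) N2.N1=(alive,v0) N2.N2=(dead,v1)
Op 5: gossip N0<->N1 -> N0.N0=(dead,v1) N0.N1=(alive,v0) N0.N2=(dead,v1) | N1.N0=(dead,v1) N1.N1=(alive,v0) N1.N2=(dead,v1)
Op 6: N1 marks N1=suspect -> (suspect,v1)
Op 7: gossip N1<->N2 -> N1.N0=(dead,v1) N1.N1=(suspect,v1) N1.N2=(dead,v1) | N2.N0=(dead,v1) N2.N1=(suspect,v1) N2.N2=(dead,v1)
Op 8: gossip N1<->N2 -> N1.N0=(dead,v1) N1.N1=(suspect,v1) N1.N2=(dead,v1) | N2.N0=(dead,v1) N2.N1=(suspect,v1) N2.N2=(dead,v1)
Op 9: gossip N0<->N2 -> N0.N0=(dead,v1) N0.N1=(suspect,v1) N0.N2=(dead,v1) | N2.N0=(dead,v1) N2.N1=(suspect,v1) N2.N2=(dead,v1)
Op 10: N2 marks N0=alive -> (alive,v2)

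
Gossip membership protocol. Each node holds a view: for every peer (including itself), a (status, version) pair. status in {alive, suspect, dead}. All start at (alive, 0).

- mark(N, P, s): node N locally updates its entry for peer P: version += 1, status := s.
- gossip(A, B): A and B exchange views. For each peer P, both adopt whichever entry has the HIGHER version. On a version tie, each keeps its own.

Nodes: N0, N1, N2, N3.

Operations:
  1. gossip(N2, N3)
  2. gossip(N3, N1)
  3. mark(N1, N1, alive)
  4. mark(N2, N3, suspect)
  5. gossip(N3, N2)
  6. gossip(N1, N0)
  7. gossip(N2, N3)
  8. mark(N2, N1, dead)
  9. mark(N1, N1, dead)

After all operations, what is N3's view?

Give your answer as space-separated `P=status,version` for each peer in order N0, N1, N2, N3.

Op 1: gossip N2<->N3 -> N2.N0=(alive,v0) N2.N1=(alive,v0) N2.N2=(alive,v0) N2.N3=(alive,v0) | N3.N0=(alive,v0) N3.N1=(alive,v0) N3.N2=(alive,v0) N3.N3=(alive,v0)
Op 2: gossip N3<->N1 -> N3.N0=(alive,v0) N3.N1=(alive,v0) N3.N2=(alive,v0) N3.N3=(alive,v0) | N1.N0=(alive,v0) N1.N1=(alive,v0) N1.N2=(alive,v0) N1.N3=(alive,v0)
Op 3: N1 marks N1=alive -> (alive,v1)
Op 4: N2 marks N3=suspect -> (suspect,v1)
Op 5: gossip N3<->N2 -> N3.N0=(alive,v0) N3.N1=(alive,v0) N3.N2=(alive,v0) N3.N3=(suspect,v1) | N2.N0=(alive,v0) N2.N1=(alive,v0) N2.N2=(alive,v0) N2.N3=(suspect,v1)
Op 6: gossip N1<->N0 -> N1.N0=(alive,v0) N1.N1=(alive,v1) N1.N2=(alive,v0) N1.N3=(alive,v0) | N0.N0=(alive,v0) N0.N1=(alive,v1) N0.N2=(alive,v0) N0.N3=(alive,v0)
Op 7: gossip N2<->N3 -> N2.N0=(alive,v0) N2.N1=(alive,v0) N2.N2=(alive,v0) N2.N3=(suspect,v1) | N3.N0=(alive,v0) N3.N1=(alive,v0) N3.N2=(alive,v0) N3.N3=(suspect,v1)
Op 8: N2 marks N1=dead -> (dead,v1)
Op 9: N1 marks N1=dead -> (dead,v2)

Answer: N0=alive,0 N1=alive,0 N2=alive,0 N3=suspect,1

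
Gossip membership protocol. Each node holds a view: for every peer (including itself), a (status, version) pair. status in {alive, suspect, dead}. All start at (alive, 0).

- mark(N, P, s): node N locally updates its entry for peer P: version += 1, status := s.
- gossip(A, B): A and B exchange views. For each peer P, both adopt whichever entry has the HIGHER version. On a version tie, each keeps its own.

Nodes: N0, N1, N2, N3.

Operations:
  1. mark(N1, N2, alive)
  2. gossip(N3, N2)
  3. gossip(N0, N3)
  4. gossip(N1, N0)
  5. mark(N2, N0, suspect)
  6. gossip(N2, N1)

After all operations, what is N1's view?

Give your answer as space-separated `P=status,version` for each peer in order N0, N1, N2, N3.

Op 1: N1 marks N2=alive -> (alive,v1)
Op 2: gossip N3<->N2 -> N3.N0=(alive,v0) N3.N1=(alive,v0) N3.N2=(alive,v0) N3.N3=(alive,v0) | N2.N0=(alive,v0) N2.N1=(alive,v0) N2.N2=(alive,v0) N2.N3=(alive,v0)
Op 3: gossip N0<->N3 -> N0.N0=(alive,v0) N0.N1=(alive,v0) N0.N2=(alive,v0) N0.N3=(alive,v0) | N3.N0=(alive,v0) N3.N1=(alive,v0) N3.N2=(alive,v0) N3.N3=(alive,v0)
Op 4: gossip N1<->N0 -> N1.N0=(alive,v0) N1.N1=(alive,v0) N1.N2=(alive,v1) N1.N3=(alive,v0) | N0.N0=(alive,v0) N0.N1=(alive,v0) N0.N2=(alive,v1) N0.N3=(alive,v0)
Op 5: N2 marks N0=suspect -> (suspect,v1)
Op 6: gossip N2<->N1 -> N2.N0=(suspect,v1) N2.N1=(alive,v0) N2.N2=(alive,v1) N2.N3=(alive,v0) | N1.N0=(suspect,v1) N1.N1=(alive,v0) N1.N2=(alive,v1) N1.N3=(alive,v0)

Answer: N0=suspect,1 N1=alive,0 N2=alive,1 N3=alive,0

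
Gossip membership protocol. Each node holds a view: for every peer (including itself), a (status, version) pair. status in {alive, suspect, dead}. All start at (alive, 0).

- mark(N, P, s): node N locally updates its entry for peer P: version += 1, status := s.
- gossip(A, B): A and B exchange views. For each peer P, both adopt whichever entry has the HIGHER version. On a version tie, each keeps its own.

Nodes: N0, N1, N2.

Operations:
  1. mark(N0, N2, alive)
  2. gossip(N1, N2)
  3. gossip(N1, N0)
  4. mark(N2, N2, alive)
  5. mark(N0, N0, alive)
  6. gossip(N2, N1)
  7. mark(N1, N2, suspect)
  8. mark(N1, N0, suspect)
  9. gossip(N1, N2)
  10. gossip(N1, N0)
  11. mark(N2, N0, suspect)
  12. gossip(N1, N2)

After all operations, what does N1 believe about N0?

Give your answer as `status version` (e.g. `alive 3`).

Op 1: N0 marks N2=alive -> (alive,v1)
Op 2: gossip N1<->N2 -> N1.N0=(alive,v0) N1.N1=(alive,v0) N1.N2=(alive,v0) | N2.N0=(alive,v0) N2.N1=(alive,v0) N2.N2=(alive,v0)
Op 3: gossip N1<->N0 -> N1.N0=(alive,v0) N1.N1=(alive,v0) N1.N2=(alive,v1) | N0.N0=(alive,v0) N0.N1=(alive,v0) N0.N2=(alive,v1)
Op 4: N2 marks N2=alive -> (alive,v1)
Op 5: N0 marks N0=alive -> (alive,v1)
Op 6: gossip N2<->N1 -> N2.N0=(alive,v0) N2.N1=(alive,v0) N2.N2=(alive,v1) | N1.N0=(alive,v0) N1.N1=(alive,v0) N1.N2=(alive,v1)
Op 7: N1 marks N2=suspect -> (suspect,v2)
Op 8: N1 marks N0=suspect -> (suspect,v1)
Op 9: gossip N1<->N2 -> N1.N0=(suspect,v1) N1.N1=(alive,v0) N1.N2=(suspect,v2) | N2.N0=(suspect,v1) N2.N1=(alive,v0) N2.N2=(suspect,v2)
Op 10: gossip N1<->N0 -> N1.N0=(suspect,v1) N1.N1=(alive,v0) N1.N2=(suspect,v2) | N0.N0=(alive,v1) N0.N1=(alive,v0) N0.N2=(suspect,v2)
Op 11: N2 marks N0=suspect -> (suspect,v2)
Op 12: gossip N1<->N2 -> N1.N0=(suspect,v2) N1.N1=(alive,v0) N1.N2=(suspect,v2) | N2.N0=(suspect,v2) N2.N1=(alive,v0) N2.N2=(suspect,v2)

Answer: suspect 2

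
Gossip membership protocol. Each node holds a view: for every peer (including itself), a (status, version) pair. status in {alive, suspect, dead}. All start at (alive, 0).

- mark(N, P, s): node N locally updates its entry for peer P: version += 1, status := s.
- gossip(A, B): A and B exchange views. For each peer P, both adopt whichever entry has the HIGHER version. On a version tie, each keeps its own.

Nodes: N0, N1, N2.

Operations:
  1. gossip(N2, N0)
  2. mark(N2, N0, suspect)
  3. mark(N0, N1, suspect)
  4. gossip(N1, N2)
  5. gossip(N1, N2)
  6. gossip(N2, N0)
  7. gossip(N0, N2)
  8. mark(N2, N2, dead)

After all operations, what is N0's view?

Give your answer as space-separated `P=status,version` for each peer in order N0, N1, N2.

Op 1: gossip N2<->N0 -> N2.N0=(alive,v0) N2.N1=(alive,v0) N2.N2=(alive,v0) | N0.N0=(alive,v0) N0.N1=(alive,v0) N0.N2=(alive,v0)
Op 2: N2 marks N0=suspect -> (suspect,v1)
Op 3: N0 marks N1=suspect -> (suspect,v1)
Op 4: gossip N1<->N2 -> N1.N0=(suspect,v1) N1.N1=(alive,v0) N1.N2=(alive,v0) | N2.N0=(suspect,v1) N2.N1=(alive,v0) N2.N2=(alive,v0)
Op 5: gossip N1<->N2 -> N1.N0=(suspect,v1) N1.N1=(alive,v0) N1.N2=(alive,v0) | N2.N0=(suspect,v1) N2.N1=(alive,v0) N2.N2=(alive,v0)
Op 6: gossip N2<->N0 -> N2.N0=(suspect,v1) N2.N1=(suspect,v1) N2.N2=(alive,v0) | N0.N0=(suspect,v1) N0.N1=(suspect,v1) N0.N2=(alive,v0)
Op 7: gossip N0<->N2 -> N0.N0=(suspect,v1) N0.N1=(suspect,v1) N0.N2=(alive,v0) | N2.N0=(suspect,v1) N2.N1=(suspect,v1) N2.N2=(alive,v0)
Op 8: N2 marks N2=dead -> (dead,v1)

Answer: N0=suspect,1 N1=suspect,1 N2=alive,0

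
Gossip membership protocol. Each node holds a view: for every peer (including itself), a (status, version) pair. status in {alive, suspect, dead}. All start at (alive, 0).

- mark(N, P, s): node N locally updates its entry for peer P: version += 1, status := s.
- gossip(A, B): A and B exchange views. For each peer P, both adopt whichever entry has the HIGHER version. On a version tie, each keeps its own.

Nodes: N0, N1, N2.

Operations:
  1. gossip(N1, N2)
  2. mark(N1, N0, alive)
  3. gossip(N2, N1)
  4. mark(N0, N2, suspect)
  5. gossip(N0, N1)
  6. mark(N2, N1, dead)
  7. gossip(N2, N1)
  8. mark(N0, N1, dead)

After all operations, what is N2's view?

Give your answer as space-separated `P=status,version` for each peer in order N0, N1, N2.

Op 1: gossip N1<->N2 -> N1.N0=(alive,v0) N1.N1=(alive,v0) N1.N2=(alive,v0) | N2.N0=(alive,v0) N2.N1=(alive,v0) N2.N2=(alive,v0)
Op 2: N1 marks N0=alive -> (alive,v1)
Op 3: gossip N2<->N1 -> N2.N0=(alive,v1) N2.N1=(alive,v0) N2.N2=(alive,v0) | N1.N0=(alive,v1) N1.N1=(alive,v0) N1.N2=(alive,v0)
Op 4: N0 marks N2=suspect -> (suspect,v1)
Op 5: gossip N0<->N1 -> N0.N0=(alive,v1) N0.N1=(alive,v0) N0.N2=(suspect,v1) | N1.N0=(alive,v1) N1.N1=(alive,v0) N1.N2=(suspect,v1)
Op 6: N2 marks N1=dead -> (dead,v1)
Op 7: gossip N2<->N1 -> N2.N0=(alive,v1) N2.N1=(dead,v1) N2.N2=(suspect,v1) | N1.N0=(alive,v1) N1.N1=(dead,v1) N1.N2=(suspect,v1)
Op 8: N0 marks N1=dead -> (dead,v1)

Answer: N0=alive,1 N1=dead,1 N2=suspect,1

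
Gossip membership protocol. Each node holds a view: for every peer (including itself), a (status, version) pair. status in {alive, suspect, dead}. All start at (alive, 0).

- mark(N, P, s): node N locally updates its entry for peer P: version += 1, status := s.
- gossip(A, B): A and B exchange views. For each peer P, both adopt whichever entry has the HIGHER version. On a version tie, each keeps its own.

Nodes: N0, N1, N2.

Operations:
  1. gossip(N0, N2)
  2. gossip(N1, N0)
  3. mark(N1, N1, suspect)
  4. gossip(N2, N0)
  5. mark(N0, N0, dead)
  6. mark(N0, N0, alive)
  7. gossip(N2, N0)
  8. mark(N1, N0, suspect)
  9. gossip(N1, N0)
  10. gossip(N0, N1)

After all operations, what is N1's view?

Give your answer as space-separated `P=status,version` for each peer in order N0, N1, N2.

Answer: N0=alive,2 N1=suspect,1 N2=alive,0

Derivation:
Op 1: gossip N0<->N2 -> N0.N0=(alive,v0) N0.N1=(alive,v0) N0.N2=(alive,v0) | N2.N0=(alive,v0) N2.N1=(alive,v0) N2.N2=(alive,v0)
Op 2: gossip N1<->N0 -> N1.N0=(alive,v0) N1.N1=(alive,v0) N1.N2=(alive,v0) | N0.N0=(alive,v0) N0.N1=(alive,v0) N0.N2=(alive,v0)
Op 3: N1 marks N1=suspect -> (suspect,v1)
Op 4: gossip N2<->N0 -> N2.N0=(alive,v0) N2.N1=(alive,v0) N2.N2=(alive,v0) | N0.N0=(alive,v0) N0.N1=(alive,v0) N0.N2=(alive,v0)
Op 5: N0 marks N0=dead -> (dead,v1)
Op 6: N0 marks N0=alive -> (alive,v2)
Op 7: gossip N2<->N0 -> N2.N0=(alive,v2) N2.N1=(alive,v0) N2.N2=(alive,v0) | N0.N0=(alive,v2) N0.N1=(alive,v0) N0.N2=(alive,v0)
Op 8: N1 marks N0=suspect -> (suspect,v1)
Op 9: gossip N1<->N0 -> N1.N0=(alive,v2) N1.N1=(suspect,v1) N1.N2=(alive,v0) | N0.N0=(alive,v2) N0.N1=(suspect,v1) N0.N2=(alive,v0)
Op 10: gossip N0<->N1 -> N0.N0=(alive,v2) N0.N1=(suspect,v1) N0.N2=(alive,v0) | N1.N0=(alive,v2) N1.N1=(suspect,v1) N1.N2=(alive,v0)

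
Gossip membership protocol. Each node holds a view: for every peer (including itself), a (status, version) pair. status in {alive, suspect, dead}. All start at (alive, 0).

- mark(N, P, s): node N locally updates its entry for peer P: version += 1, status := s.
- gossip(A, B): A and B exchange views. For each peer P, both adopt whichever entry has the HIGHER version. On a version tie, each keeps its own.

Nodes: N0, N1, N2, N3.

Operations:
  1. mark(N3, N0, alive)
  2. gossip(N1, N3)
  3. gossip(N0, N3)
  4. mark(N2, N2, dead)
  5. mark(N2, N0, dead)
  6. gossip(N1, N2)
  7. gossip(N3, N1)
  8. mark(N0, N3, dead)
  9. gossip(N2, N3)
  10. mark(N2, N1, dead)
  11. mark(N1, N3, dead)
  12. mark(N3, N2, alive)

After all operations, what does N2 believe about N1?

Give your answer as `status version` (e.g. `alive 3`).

Op 1: N3 marks N0=alive -> (alive,v1)
Op 2: gossip N1<->N3 -> N1.N0=(alive,v1) N1.N1=(alive,v0) N1.N2=(alive,v0) N1.N3=(alive,v0) | N3.N0=(alive,v1) N3.N1=(alive,v0) N3.N2=(alive,v0) N3.N3=(alive,v0)
Op 3: gossip N0<->N3 -> N0.N0=(alive,v1) N0.N1=(alive,v0) N0.N2=(alive,v0) N0.N3=(alive,v0) | N3.N0=(alive,v1) N3.N1=(alive,v0) N3.N2=(alive,v0) N3.N3=(alive,v0)
Op 4: N2 marks N2=dead -> (dead,v1)
Op 5: N2 marks N0=dead -> (dead,v1)
Op 6: gossip N1<->N2 -> N1.N0=(alive,v1) N1.N1=(alive,v0) N1.N2=(dead,v1) N1.N3=(alive,v0) | N2.N0=(dead,v1) N2.N1=(alive,v0) N2.N2=(dead,v1) N2.N3=(alive,v0)
Op 7: gossip N3<->N1 -> N3.N0=(alive,v1) N3.N1=(alive,v0) N3.N2=(dead,v1) N3.N3=(alive,v0) | N1.N0=(alive,v1) N1.N1=(alive,v0) N1.N2=(dead,v1) N1.N3=(alive,v0)
Op 8: N0 marks N3=dead -> (dead,v1)
Op 9: gossip N2<->N3 -> N2.N0=(dead,v1) N2.N1=(alive,v0) N2.N2=(dead,v1) N2.N3=(alive,v0) | N3.N0=(alive,v1) N3.N1=(alive,v0) N3.N2=(dead,v1) N3.N3=(alive,v0)
Op 10: N2 marks N1=dead -> (dead,v1)
Op 11: N1 marks N3=dead -> (dead,v1)
Op 12: N3 marks N2=alive -> (alive,v2)

Answer: dead 1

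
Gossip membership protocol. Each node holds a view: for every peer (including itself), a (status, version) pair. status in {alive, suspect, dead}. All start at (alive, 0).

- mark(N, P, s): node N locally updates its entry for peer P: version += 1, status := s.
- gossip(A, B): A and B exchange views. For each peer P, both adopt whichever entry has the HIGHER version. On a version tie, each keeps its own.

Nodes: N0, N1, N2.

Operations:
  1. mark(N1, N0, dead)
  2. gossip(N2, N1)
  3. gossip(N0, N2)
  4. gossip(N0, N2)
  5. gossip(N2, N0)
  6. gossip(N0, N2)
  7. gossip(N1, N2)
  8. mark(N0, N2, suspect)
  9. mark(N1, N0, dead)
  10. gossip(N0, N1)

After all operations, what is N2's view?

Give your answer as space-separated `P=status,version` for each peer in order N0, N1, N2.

Answer: N0=dead,1 N1=alive,0 N2=alive,0

Derivation:
Op 1: N1 marks N0=dead -> (dead,v1)
Op 2: gossip N2<->N1 -> N2.N0=(dead,v1) N2.N1=(alive,v0) N2.N2=(alive,v0) | N1.N0=(dead,v1) N1.N1=(alive,v0) N1.N2=(alive,v0)
Op 3: gossip N0<->N2 -> N0.N0=(dead,v1) N0.N1=(alive,v0) N0.N2=(alive,v0) | N2.N0=(dead,v1) N2.N1=(alive,v0) N2.N2=(alive,v0)
Op 4: gossip N0<->N2 -> N0.N0=(dead,v1) N0.N1=(alive,v0) N0.N2=(alive,v0) | N2.N0=(dead,v1) N2.N1=(alive,v0) N2.N2=(alive,v0)
Op 5: gossip N2<->N0 -> N2.N0=(dead,v1) N2.N1=(alive,v0) N2.N2=(alive,v0) | N0.N0=(dead,v1) N0.N1=(alive,v0) N0.N2=(alive,v0)
Op 6: gossip N0<->N2 -> N0.N0=(dead,v1) N0.N1=(alive,v0) N0.N2=(alive,v0) | N2.N0=(dead,v1) N2.N1=(alive,v0) N2.N2=(alive,v0)
Op 7: gossip N1<->N2 -> N1.N0=(dead,v1) N1.N1=(alive,v0) N1.N2=(alive,v0) | N2.N0=(dead,v1) N2.N1=(alive,v0) N2.N2=(alive,v0)
Op 8: N0 marks N2=suspect -> (suspect,v1)
Op 9: N1 marks N0=dead -> (dead,v2)
Op 10: gossip N0<->N1 -> N0.N0=(dead,v2) N0.N1=(alive,v0) N0.N2=(suspect,v1) | N1.N0=(dead,v2) N1.N1=(alive,v0) N1.N2=(suspect,v1)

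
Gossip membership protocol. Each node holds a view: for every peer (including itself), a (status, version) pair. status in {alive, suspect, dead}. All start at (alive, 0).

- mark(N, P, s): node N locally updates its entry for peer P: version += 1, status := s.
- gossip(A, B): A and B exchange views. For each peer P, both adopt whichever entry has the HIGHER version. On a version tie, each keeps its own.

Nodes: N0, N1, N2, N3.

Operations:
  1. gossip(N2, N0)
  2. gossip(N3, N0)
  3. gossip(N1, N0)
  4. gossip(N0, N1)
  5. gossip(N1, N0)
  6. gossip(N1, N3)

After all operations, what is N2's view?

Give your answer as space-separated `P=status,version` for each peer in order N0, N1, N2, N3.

Answer: N0=alive,0 N1=alive,0 N2=alive,0 N3=alive,0

Derivation:
Op 1: gossip N2<->N0 -> N2.N0=(alive,v0) N2.N1=(alive,v0) N2.N2=(alive,v0) N2.N3=(alive,v0) | N0.N0=(alive,v0) N0.N1=(alive,v0) N0.N2=(alive,v0) N0.N3=(alive,v0)
Op 2: gossip N3<->N0 -> N3.N0=(alive,v0) N3.N1=(alive,v0) N3.N2=(alive,v0) N3.N3=(alive,v0) | N0.N0=(alive,v0) N0.N1=(alive,v0) N0.N2=(alive,v0) N0.N3=(alive,v0)
Op 3: gossip N1<->N0 -> N1.N0=(alive,v0) N1.N1=(alive,v0) N1.N2=(alive,v0) N1.N3=(alive,v0) | N0.N0=(alive,v0) N0.N1=(alive,v0) N0.N2=(alive,v0) N0.N3=(alive,v0)
Op 4: gossip N0<->N1 -> N0.N0=(alive,v0) N0.N1=(alive,v0) N0.N2=(alive,v0) N0.N3=(alive,v0) | N1.N0=(alive,v0) N1.N1=(alive,v0) N1.N2=(alive,v0) N1.N3=(alive,v0)
Op 5: gossip N1<->N0 -> N1.N0=(alive,v0) N1.N1=(alive,v0) N1.N2=(alive,v0) N1.N3=(alive,v0) | N0.N0=(alive,v0) N0.N1=(alive,v0) N0.N2=(alive,v0) N0.N3=(alive,v0)
Op 6: gossip N1<->N3 -> N1.N0=(alive,v0) N1.N1=(alive,v0) N1.N2=(alive,v0) N1.N3=(alive,v0) | N3.N0=(alive,v0) N3.N1=(alive,v0) N3.N2=(alive,v0) N3.N3=(alive,v0)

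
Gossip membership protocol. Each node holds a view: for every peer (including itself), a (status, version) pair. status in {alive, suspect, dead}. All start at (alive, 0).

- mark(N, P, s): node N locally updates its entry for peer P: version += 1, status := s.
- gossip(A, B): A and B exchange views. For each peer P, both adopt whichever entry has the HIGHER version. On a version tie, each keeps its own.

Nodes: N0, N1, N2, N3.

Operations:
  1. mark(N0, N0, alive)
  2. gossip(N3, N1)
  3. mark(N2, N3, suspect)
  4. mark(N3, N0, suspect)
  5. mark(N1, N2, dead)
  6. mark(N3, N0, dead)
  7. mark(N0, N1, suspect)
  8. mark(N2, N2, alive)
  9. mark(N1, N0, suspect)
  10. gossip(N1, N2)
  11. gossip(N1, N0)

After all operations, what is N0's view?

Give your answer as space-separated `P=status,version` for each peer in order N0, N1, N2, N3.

Answer: N0=alive,1 N1=suspect,1 N2=dead,1 N3=suspect,1

Derivation:
Op 1: N0 marks N0=alive -> (alive,v1)
Op 2: gossip N3<->N1 -> N3.N0=(alive,v0) N3.N1=(alive,v0) N3.N2=(alive,v0) N3.N3=(alive,v0) | N1.N0=(alive,v0) N1.N1=(alive,v0) N1.N2=(alive,v0) N1.N3=(alive,v0)
Op 3: N2 marks N3=suspect -> (suspect,v1)
Op 4: N3 marks N0=suspect -> (suspect,v1)
Op 5: N1 marks N2=dead -> (dead,v1)
Op 6: N3 marks N0=dead -> (dead,v2)
Op 7: N0 marks N1=suspect -> (suspect,v1)
Op 8: N2 marks N2=alive -> (alive,v1)
Op 9: N1 marks N0=suspect -> (suspect,v1)
Op 10: gossip N1<->N2 -> N1.N0=(suspect,v1) N1.N1=(alive,v0) N1.N2=(dead,v1) N1.N3=(suspect,v1) | N2.N0=(suspect,v1) N2.N1=(alive,v0) N2.N2=(alive,v1) N2.N3=(suspect,v1)
Op 11: gossip N1<->N0 -> N1.N0=(suspect,v1) N1.N1=(suspect,v1) N1.N2=(dead,v1) N1.N3=(suspect,v1) | N0.N0=(alive,v1) N0.N1=(suspect,v1) N0.N2=(dead,v1) N0.N3=(suspect,v1)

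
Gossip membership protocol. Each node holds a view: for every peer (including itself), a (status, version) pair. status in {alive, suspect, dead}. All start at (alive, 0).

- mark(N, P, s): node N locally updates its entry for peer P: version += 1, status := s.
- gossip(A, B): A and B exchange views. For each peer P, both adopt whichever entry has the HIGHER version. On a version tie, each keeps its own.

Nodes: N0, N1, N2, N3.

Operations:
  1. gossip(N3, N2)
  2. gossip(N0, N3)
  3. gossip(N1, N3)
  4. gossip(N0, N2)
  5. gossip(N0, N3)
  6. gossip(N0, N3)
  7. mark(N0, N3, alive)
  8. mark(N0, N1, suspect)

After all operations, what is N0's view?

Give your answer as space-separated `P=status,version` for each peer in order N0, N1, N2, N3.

Answer: N0=alive,0 N1=suspect,1 N2=alive,0 N3=alive,1

Derivation:
Op 1: gossip N3<->N2 -> N3.N0=(alive,v0) N3.N1=(alive,v0) N3.N2=(alive,v0) N3.N3=(alive,v0) | N2.N0=(alive,v0) N2.N1=(alive,v0) N2.N2=(alive,v0) N2.N3=(alive,v0)
Op 2: gossip N0<->N3 -> N0.N0=(alive,v0) N0.N1=(alive,v0) N0.N2=(alive,v0) N0.N3=(alive,v0) | N3.N0=(alive,v0) N3.N1=(alive,v0) N3.N2=(alive,v0) N3.N3=(alive,v0)
Op 3: gossip N1<->N3 -> N1.N0=(alive,v0) N1.N1=(alive,v0) N1.N2=(alive,v0) N1.N3=(alive,v0) | N3.N0=(alive,v0) N3.N1=(alive,v0) N3.N2=(alive,v0) N3.N3=(alive,v0)
Op 4: gossip N0<->N2 -> N0.N0=(alive,v0) N0.N1=(alive,v0) N0.N2=(alive,v0) N0.N3=(alive,v0) | N2.N0=(alive,v0) N2.N1=(alive,v0) N2.N2=(alive,v0) N2.N3=(alive,v0)
Op 5: gossip N0<->N3 -> N0.N0=(alive,v0) N0.N1=(alive,v0) N0.N2=(alive,v0) N0.N3=(alive,v0) | N3.N0=(alive,v0) N3.N1=(alive,v0) N3.N2=(alive,v0) N3.N3=(alive,v0)
Op 6: gossip N0<->N3 -> N0.N0=(alive,v0) N0.N1=(alive,v0) N0.N2=(alive,v0) N0.N3=(alive,v0) | N3.N0=(alive,v0) N3.N1=(alive,v0) N3.N2=(alive,v0) N3.N3=(alive,v0)
Op 7: N0 marks N3=alive -> (alive,v1)
Op 8: N0 marks N1=suspect -> (suspect,v1)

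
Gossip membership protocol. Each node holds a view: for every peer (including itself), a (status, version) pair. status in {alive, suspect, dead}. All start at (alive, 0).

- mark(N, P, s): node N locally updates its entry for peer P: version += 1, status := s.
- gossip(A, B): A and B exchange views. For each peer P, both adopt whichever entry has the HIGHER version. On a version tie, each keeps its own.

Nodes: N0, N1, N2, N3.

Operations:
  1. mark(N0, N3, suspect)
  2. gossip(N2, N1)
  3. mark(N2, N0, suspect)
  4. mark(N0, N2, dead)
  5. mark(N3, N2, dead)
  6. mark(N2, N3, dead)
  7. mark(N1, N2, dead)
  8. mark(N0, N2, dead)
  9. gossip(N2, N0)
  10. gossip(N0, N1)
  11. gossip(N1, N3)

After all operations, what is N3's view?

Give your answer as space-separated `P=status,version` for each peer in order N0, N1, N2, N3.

Op 1: N0 marks N3=suspect -> (suspect,v1)
Op 2: gossip N2<->N1 -> N2.N0=(alive,v0) N2.N1=(alive,v0) N2.N2=(alive,v0) N2.N3=(alive,v0) | N1.N0=(alive,v0) N1.N1=(alive,v0) N1.N2=(alive,v0) N1.N3=(alive,v0)
Op 3: N2 marks N0=suspect -> (suspect,v1)
Op 4: N0 marks N2=dead -> (dead,v1)
Op 5: N3 marks N2=dead -> (dead,v1)
Op 6: N2 marks N3=dead -> (dead,v1)
Op 7: N1 marks N2=dead -> (dead,v1)
Op 8: N0 marks N2=dead -> (dead,v2)
Op 9: gossip N2<->N0 -> N2.N0=(suspect,v1) N2.N1=(alive,v0) N2.N2=(dead,v2) N2.N3=(dead,v1) | N0.N0=(suspect,v1) N0.N1=(alive,v0) N0.N2=(dead,v2) N0.N3=(suspect,v1)
Op 10: gossip N0<->N1 -> N0.N0=(suspect,v1) N0.N1=(alive,v0) N0.N2=(dead,v2) N0.N3=(suspect,v1) | N1.N0=(suspect,v1) N1.N1=(alive,v0) N1.N2=(dead,v2) N1.N3=(suspect,v1)
Op 11: gossip N1<->N3 -> N1.N0=(suspect,v1) N1.N1=(alive,v0) N1.N2=(dead,v2) N1.N3=(suspect,v1) | N3.N0=(suspect,v1) N3.N1=(alive,v0) N3.N2=(dead,v2) N3.N3=(suspect,v1)

Answer: N0=suspect,1 N1=alive,0 N2=dead,2 N3=suspect,1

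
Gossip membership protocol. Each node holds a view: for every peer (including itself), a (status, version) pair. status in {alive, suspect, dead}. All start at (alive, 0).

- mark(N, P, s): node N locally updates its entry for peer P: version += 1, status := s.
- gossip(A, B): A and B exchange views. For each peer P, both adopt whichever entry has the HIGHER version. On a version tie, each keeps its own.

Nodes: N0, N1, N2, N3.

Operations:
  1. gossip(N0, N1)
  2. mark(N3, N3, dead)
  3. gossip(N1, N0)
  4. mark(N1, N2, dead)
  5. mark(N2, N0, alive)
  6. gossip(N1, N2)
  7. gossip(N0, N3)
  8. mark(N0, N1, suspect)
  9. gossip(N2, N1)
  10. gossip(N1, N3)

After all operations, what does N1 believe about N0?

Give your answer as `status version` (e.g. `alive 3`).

Answer: alive 1

Derivation:
Op 1: gossip N0<->N1 -> N0.N0=(alive,v0) N0.N1=(alive,v0) N0.N2=(alive,v0) N0.N3=(alive,v0) | N1.N0=(alive,v0) N1.N1=(alive,v0) N1.N2=(alive,v0) N1.N3=(alive,v0)
Op 2: N3 marks N3=dead -> (dead,v1)
Op 3: gossip N1<->N0 -> N1.N0=(alive,v0) N1.N1=(alive,v0) N1.N2=(alive,v0) N1.N3=(alive,v0) | N0.N0=(alive,v0) N0.N1=(alive,v0) N0.N2=(alive,v0) N0.N3=(alive,v0)
Op 4: N1 marks N2=dead -> (dead,v1)
Op 5: N2 marks N0=alive -> (alive,v1)
Op 6: gossip N1<->N2 -> N1.N0=(alive,v1) N1.N1=(alive,v0) N1.N2=(dead,v1) N1.N3=(alive,v0) | N2.N0=(alive,v1) N2.N1=(alive,v0) N2.N2=(dead,v1) N2.N3=(alive,v0)
Op 7: gossip N0<->N3 -> N0.N0=(alive,v0) N0.N1=(alive,v0) N0.N2=(alive,v0) N0.N3=(dead,v1) | N3.N0=(alive,v0) N3.N1=(alive,v0) N3.N2=(alive,v0) N3.N3=(dead,v1)
Op 8: N0 marks N1=suspect -> (suspect,v1)
Op 9: gossip N2<->N1 -> N2.N0=(alive,v1) N2.N1=(alive,v0) N2.N2=(dead,v1) N2.N3=(alive,v0) | N1.N0=(alive,v1) N1.N1=(alive,v0) N1.N2=(dead,v1) N1.N3=(alive,v0)
Op 10: gossip N1<->N3 -> N1.N0=(alive,v1) N1.N1=(alive,v0) N1.N2=(dead,v1) N1.N3=(dead,v1) | N3.N0=(alive,v1) N3.N1=(alive,v0) N3.N2=(dead,v1) N3.N3=(dead,v1)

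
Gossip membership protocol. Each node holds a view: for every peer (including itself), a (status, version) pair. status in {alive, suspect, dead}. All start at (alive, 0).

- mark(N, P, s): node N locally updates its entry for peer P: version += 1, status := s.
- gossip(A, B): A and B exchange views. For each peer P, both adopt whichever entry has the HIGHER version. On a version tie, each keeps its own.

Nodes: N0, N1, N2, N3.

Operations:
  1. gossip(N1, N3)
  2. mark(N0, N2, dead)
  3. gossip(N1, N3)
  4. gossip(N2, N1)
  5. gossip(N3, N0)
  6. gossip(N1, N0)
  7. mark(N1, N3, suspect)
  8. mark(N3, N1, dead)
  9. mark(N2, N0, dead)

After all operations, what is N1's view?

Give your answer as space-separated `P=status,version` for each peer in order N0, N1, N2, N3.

Answer: N0=alive,0 N1=alive,0 N2=dead,1 N3=suspect,1

Derivation:
Op 1: gossip N1<->N3 -> N1.N0=(alive,v0) N1.N1=(alive,v0) N1.N2=(alive,v0) N1.N3=(alive,v0) | N3.N0=(alive,v0) N3.N1=(alive,v0) N3.N2=(alive,v0) N3.N3=(alive,v0)
Op 2: N0 marks N2=dead -> (dead,v1)
Op 3: gossip N1<->N3 -> N1.N0=(alive,v0) N1.N1=(alive,v0) N1.N2=(alive,v0) N1.N3=(alive,v0) | N3.N0=(alive,v0) N3.N1=(alive,v0) N3.N2=(alive,v0) N3.N3=(alive,v0)
Op 4: gossip N2<->N1 -> N2.N0=(alive,v0) N2.N1=(alive,v0) N2.N2=(alive,v0) N2.N3=(alive,v0) | N1.N0=(alive,v0) N1.N1=(alive,v0) N1.N2=(alive,v0) N1.N3=(alive,v0)
Op 5: gossip N3<->N0 -> N3.N0=(alive,v0) N3.N1=(alive,v0) N3.N2=(dead,v1) N3.N3=(alive,v0) | N0.N0=(alive,v0) N0.N1=(alive,v0) N0.N2=(dead,v1) N0.N3=(alive,v0)
Op 6: gossip N1<->N0 -> N1.N0=(alive,v0) N1.N1=(alive,v0) N1.N2=(dead,v1) N1.N3=(alive,v0) | N0.N0=(alive,v0) N0.N1=(alive,v0) N0.N2=(dead,v1) N0.N3=(alive,v0)
Op 7: N1 marks N3=suspect -> (suspect,v1)
Op 8: N3 marks N1=dead -> (dead,v1)
Op 9: N2 marks N0=dead -> (dead,v1)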